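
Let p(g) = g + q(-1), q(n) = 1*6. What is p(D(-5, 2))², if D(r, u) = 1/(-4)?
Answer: 529/16 ≈ 33.063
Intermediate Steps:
q(n) = 6
D(r, u) = -¼
p(g) = 6 + g (p(g) = g + 6 = 6 + g)
p(D(-5, 2))² = (6 - ¼)² = (23/4)² = 529/16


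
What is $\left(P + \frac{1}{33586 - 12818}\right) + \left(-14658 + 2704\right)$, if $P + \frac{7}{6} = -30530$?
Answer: $- \frac{2646995821}{62304} \approx -42485.0$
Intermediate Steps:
$P = - \frac{183187}{6}$ ($P = - \frac{7}{6} - 30530 = - \frac{183187}{6} \approx -30531.0$)
$\left(P + \frac{1}{33586 - 12818}\right) + \left(-14658 + 2704\right) = \left(- \frac{183187}{6} + \frac{1}{33586 - 12818}\right) + \left(-14658 + 2704\right) = \left(- \frac{183187}{6} + \frac{1}{20768}\right) - 11954 = - \frac{1902213805}{62304} - 11954 = - \frac{2646995821}{62304}$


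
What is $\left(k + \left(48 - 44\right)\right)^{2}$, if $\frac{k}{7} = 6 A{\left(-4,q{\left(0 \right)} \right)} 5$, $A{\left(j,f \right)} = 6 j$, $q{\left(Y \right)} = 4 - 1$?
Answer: $25361296$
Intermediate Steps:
$q{\left(Y \right)} = 3$
$k = -5040$ ($k = 7 \cdot 6 \cdot 6 \left(-4\right) 5 = 7 \cdot 6 \left(-24\right) 5 = 7 \left(\left(-144\right) 5\right) = 7 \left(-720\right) = -5040$)
$\left(k + \left(48 - 44\right)\right)^{2} = \left(-5040 + \left(48 - 44\right)\right)^{2} = \left(-5040 + 4\right)^{2} = \left(-5036\right)^{2} = 25361296$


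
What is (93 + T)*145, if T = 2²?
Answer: 14065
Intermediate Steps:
T = 4
(93 + T)*145 = (93 + 4)*145 = 97*145 = 14065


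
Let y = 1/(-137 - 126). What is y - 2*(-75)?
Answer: 39449/263 ≈ 150.00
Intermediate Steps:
y = -1/263 (y = 1/(-263) = -1/263 ≈ -0.0038023)
y - 2*(-75) = -1/263 - 2*(-75) = -1/263 + 150 = 39449/263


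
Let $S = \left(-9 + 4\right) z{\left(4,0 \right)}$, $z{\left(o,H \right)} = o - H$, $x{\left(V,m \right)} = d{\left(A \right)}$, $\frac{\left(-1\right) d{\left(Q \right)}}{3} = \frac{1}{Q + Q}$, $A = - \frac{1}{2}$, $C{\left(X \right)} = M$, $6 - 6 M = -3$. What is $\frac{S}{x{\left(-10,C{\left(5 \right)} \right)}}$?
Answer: $- \frac{20}{3} \approx -6.6667$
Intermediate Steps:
$M = \frac{3}{2}$ ($M = 1 - - \frac{1}{2} = 1 + \frac{1}{2} = \frac{3}{2} \approx 1.5$)
$C{\left(X \right)} = \frac{3}{2}$
$A = - \frac{1}{2}$ ($A = \left(-1\right) \frac{1}{2} = - \frac{1}{2} \approx -0.5$)
$d{\left(Q \right)} = - \frac{3}{2 Q}$ ($d{\left(Q \right)} = - \frac{3}{Q + Q} = - \frac{3}{2 Q}$)
$x{\left(V,m \right)} = 3$ ($x{\left(V,m \right)} = - \frac{3}{2 \left(- \frac{1}{2}\right)} = \left(- \frac{3}{2}\right) \left(-2\right) = 3$)
$S = -20$ ($S = \left(-9 + 4\right) \left(4 - 0\right) = - 5 \left(4 + 0\right) = \left(-5\right) 4 = -20$)
$\frac{S}{x{\left(-10,C{\left(5 \right)} \right)}} = - \frac{20}{3}$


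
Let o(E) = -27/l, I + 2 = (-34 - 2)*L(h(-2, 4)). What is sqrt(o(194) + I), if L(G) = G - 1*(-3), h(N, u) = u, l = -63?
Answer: 5*I*sqrt(497)/7 ≈ 15.924*I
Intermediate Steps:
L(G) = 3 + G (L(G) = G + 3 = 3 + G)
I = -254 (I = -2 + (-34 - 2)*(3 + 4) = -2 - 36*7 = -2 - 252 = -254)
o(E) = 3/7 (o(E) = -27/(-63) = -27*(-1/63) = 3/7)
sqrt(o(194) + I) = sqrt(3/7 - 254) = sqrt(-1775/7) = 5*I*sqrt(497)/7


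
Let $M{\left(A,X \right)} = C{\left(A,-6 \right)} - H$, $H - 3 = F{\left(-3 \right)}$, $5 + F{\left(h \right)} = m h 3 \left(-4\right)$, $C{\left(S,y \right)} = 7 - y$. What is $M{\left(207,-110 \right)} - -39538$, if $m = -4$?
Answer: $39697$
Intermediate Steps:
$F{\left(h \right)} = -5 + 48 h$ ($F{\left(h \right)} = -5 + - 4 h 3 \left(-4\right) = -5 + - 4 h \left(-12\right) = -5 + 48 h$)
$H = -146$ ($H = 3 + \left(-5 + 48 \left(-3\right)\right) = 3 - 149 = -146$)
$M{\left(A,X \right)} = 159$ ($M{\left(A,X \right)} = \left(7 - -6\right) - -146 = \left(7 + 6\right) + 146 = 13 + 146 = 159$)
$M{\left(207,-110 \right)} - -39538 = 159 - -39538 = 159 + 39538 = 39697$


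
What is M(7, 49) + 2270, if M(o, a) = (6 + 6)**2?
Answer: 2414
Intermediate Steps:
M(o, a) = 144 (M(o, a) = 12**2 = 144)
M(7, 49) + 2270 = 144 + 2270 = 2414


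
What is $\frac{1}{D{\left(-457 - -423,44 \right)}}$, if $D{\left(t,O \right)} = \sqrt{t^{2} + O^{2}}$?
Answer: $\frac{\sqrt{773}}{1546} \approx 0.017984$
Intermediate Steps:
$D{\left(t,O \right)} = \sqrt{O^{2} + t^{2}}$
$\frac{1}{D{\left(-457 - -423,44 \right)}} = \frac{1}{\sqrt{44^{2} + \left(-457 - -423\right)^{2}}} = \frac{1}{\sqrt{1936 + \left(-457 + 423\right)^{2}}} = \frac{1}{\sqrt{1936 + \left(-34\right)^{2}}} = \frac{1}{\sqrt{1936 + 1156}} = \frac{1}{\sqrt{3092}} = \frac{1}{2 \sqrt{773}} = \frac{\sqrt{773}}{1546}$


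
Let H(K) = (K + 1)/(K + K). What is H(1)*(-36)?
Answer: -36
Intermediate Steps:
H(K) = (1 + K)/(2*K) (H(K) = (1 + K)/((2*K)) = (1 + K)*(1/(2*K)) = (1 + K)/(2*K))
H(1)*(-36) = ((1/2)*(1 + 1)/1)*(-36) = ((1/2)*1*2)*(-36) = 1*(-36) = -36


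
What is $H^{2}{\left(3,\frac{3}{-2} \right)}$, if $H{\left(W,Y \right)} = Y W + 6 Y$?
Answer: $\frac{729}{4} \approx 182.25$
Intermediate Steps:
$H{\left(W,Y \right)} = 6 Y + W Y$ ($H{\left(W,Y \right)} = W Y + 6 Y = 6 Y + W Y$)
$H^{2}{\left(3,\frac{3}{-2} \right)} = \left(\frac{3}{-2} \left(6 + 3\right)\right)^{2} = \left(3 \left(- \frac{1}{2}\right) 9\right)^{2} = \left(\left(- \frac{3}{2}\right) 9\right)^{2} = \left(- \frac{27}{2}\right)^{2} = \frac{729}{4}$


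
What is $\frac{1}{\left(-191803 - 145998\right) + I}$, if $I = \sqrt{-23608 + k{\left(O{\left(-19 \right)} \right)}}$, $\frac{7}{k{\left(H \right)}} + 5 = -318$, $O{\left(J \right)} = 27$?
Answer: $- \frac{109109723}{36857381164514} - \frac{i \sqrt{2463001293}}{36857381164514} \approx -2.9603 \cdot 10^{-6} - 1.3465 \cdot 10^{-9} i$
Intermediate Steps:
$k{\left(H \right)} = - \frac{7}{323}$ ($k{\left(H \right)} = \frac{7}{-5 - 318} = \frac{7}{-323} = 7 \left(- \frac{1}{323}\right) = - \frac{7}{323}$)
$I = \frac{i \sqrt{2463001293}}{323}$ ($I = \sqrt{-23608 - \frac{7}{323}} = \sqrt{- \frac{7625391}{323}} = \frac{i \sqrt{2463001293}}{323} \approx 153.65 i$)
$\frac{1}{\left(-191803 - 145998\right) + I} = \frac{1}{\left(-191803 - 145998\right) + \frac{i \sqrt{2463001293}}{323}} = \frac{1}{-337801 + \frac{i \sqrt{2463001293}}{323}}$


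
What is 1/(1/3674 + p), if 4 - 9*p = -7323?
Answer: 33066/26919407 ≈ 0.0012283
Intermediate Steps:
p = 7327/9 (p = 4/9 - ⅑*(-7323) = 4/9 + 2441/3 = 7327/9 ≈ 814.11)
1/(1/3674 + p) = 1/(1/3674 + 7327/9) = 1/(26919407/33066) = 33066/26919407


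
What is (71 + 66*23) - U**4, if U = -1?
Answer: 1588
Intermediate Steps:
(71 + 66*23) - U**4 = (71 + 66*23) - 1*(-1)**4 = (71 + 1518) - 1*1 = 1589 - 1 = 1588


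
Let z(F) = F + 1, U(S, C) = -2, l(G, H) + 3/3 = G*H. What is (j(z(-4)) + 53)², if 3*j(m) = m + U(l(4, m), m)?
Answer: 23716/9 ≈ 2635.1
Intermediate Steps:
l(G, H) = -1 + G*H
z(F) = 1 + F
j(m) = -⅔ + m/3 (j(m) = (m - 2)/3 = (-2 + m)/3 = -⅔ + m/3)
(j(z(-4)) + 53)² = ((-⅔ + (1 - 4)/3) + 53)² = ((-⅔ + (⅓)*(-3)) + 53)² = ((-⅔ - 1) + 53)² = (-5/3 + 53)² = (154/3)² = 23716/9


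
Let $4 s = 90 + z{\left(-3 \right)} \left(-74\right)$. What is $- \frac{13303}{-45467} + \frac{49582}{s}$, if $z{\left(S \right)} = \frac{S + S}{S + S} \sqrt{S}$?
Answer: $\frac{16914383788}{23233637} + \frac{917267 i \sqrt{3}}{1533} \approx 728.01 + 1036.4 i$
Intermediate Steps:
$z{\left(S \right)} = \sqrt{S}$ ($z{\left(S \right)} = \frac{2 S}{2 S} \sqrt{S} = 2 S \frac{1}{2 S} \sqrt{S} = 1 \sqrt{S} = \sqrt{S}$)
$s = \frac{45}{2} - \frac{37 i \sqrt{3}}{2}$ ($s = \frac{90 + \sqrt{-3} \left(-74\right)}{4} = \frac{90 + i \sqrt{3} \left(-74\right)}{4} = \frac{90 - 74 i \sqrt{3}}{4} = \frac{45}{2} - \frac{37 i \sqrt{3}}{2} \approx 22.5 - 32.043 i$)
$- \frac{13303}{-45467} + \frac{49582}{s} = - \frac{13303}{-45467} + \frac{49582}{\frac{45}{2} - \frac{37 i \sqrt{3}}{2}} = \left(-13303\right) \left(- \frac{1}{45467}\right) + \frac{49582}{\frac{45}{2} - \frac{37 i \sqrt{3}}{2}} = \frac{13303}{45467} + \frac{49582}{\frac{45}{2} - \frac{37 i \sqrt{3}}{2}}$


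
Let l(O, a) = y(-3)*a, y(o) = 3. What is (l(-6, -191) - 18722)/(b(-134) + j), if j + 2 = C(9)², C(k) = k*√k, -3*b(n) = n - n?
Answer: -19295/727 ≈ -26.541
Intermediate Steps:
b(n) = 0 (b(n) = -(n - n)/3 = -⅓*0 = 0)
l(O, a) = 3*a
C(k) = k^(3/2)
j = 727 (j = -2 + (9^(3/2))² = -2 + 27² = -2 + 729 = 727)
(l(-6, -191) - 18722)/(b(-134) + j) = (3*(-191) - 18722)/(0 + 727) = (-573 - 18722)/727 = -19295*1/727 = -19295/727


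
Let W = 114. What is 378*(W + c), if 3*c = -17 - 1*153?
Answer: 21672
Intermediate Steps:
c = -170/3 (c = (-17 - 1*153)/3 = (-17 - 153)/3 = (⅓)*(-170) = -170/3 ≈ -56.667)
378*(W + c) = 378*(114 - 170/3) = 378*(172/3) = 21672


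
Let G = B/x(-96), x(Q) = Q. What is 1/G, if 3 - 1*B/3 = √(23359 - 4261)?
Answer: 32/6363 + 32*√2122/6363 ≈ 0.23669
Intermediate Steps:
B = 9 - 9*√2122 (B = 9 - 3*√(23359 - 4261) = 9 - 9*√2122 ≈ -405.59)
G = -3/32 + 3*√2122/32 (G = (9 - 9*√2122)/(-96) = (9 - 9*√2122)*(-1/96) = -3/32 + 3*√2122/32 ≈ 4.2249)
1/G = 1/(-3/32 + 3*√2122/32)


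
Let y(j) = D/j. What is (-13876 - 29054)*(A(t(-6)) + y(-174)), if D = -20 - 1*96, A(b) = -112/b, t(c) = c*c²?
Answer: -50880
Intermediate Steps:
t(c) = c³
D = -116 (D = -20 - 96 = -116)
y(j) = -116/j
(-13876 - 29054)*(A(t(-6)) + y(-174)) = (-13876 - 29054)*(-112/((-6)³) - 116/(-174)) = -42930*(-112/(-216) - 116*(-1/174)) = -42930*(-112*(-1/216) + ⅔) = -42930*(14/27 + ⅔) = -42930*32/27 = -50880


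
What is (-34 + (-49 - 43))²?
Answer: 15876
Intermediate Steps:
(-34 + (-49 - 43))² = (-34 - 92)² = (-126)² = 15876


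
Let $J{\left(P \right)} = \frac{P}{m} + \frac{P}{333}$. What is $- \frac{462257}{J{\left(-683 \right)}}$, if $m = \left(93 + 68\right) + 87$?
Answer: $\frac{38175032088}{396823} \approx 96202.0$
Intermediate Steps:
$m = 248$ ($m = 161 + 87 = 248$)
$J{\left(P \right)} = \frac{581 P}{82584}$ ($J{\left(P \right)} = \frac{P}{248} + \frac{P}{333} = \frac{581 P}{82584}$)
$- \frac{462257}{J{\left(-683 \right)}} = - \frac{462257}{\frac{581}{82584} \left(-683\right)} = - \frac{462257}{- \frac{396823}{82584}} = \left(-462257\right) \left(- \frac{82584}{396823}\right) = \frac{38175032088}{396823}$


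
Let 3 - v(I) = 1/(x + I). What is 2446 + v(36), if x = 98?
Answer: 328165/134 ≈ 2449.0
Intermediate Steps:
v(I) = 3 - 1/(98 + I)
2446 + v(36) = 2446 + (293 + 3*36)/(98 + 36) = 2446 + (293 + 108)/134 = 2446 + (1/134)*401 = 2446 + 401/134 = 328165/134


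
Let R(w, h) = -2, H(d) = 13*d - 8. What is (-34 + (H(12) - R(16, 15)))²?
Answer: 13456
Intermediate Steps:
H(d) = -8 + 13*d
(-34 + (H(12) - R(16, 15)))² = (-34 + ((-8 + 13*12) - 1*(-2)))² = (-34 + ((-8 + 156) + 2))² = (-34 + (148 + 2))² = (-34 + 150)² = 116² = 13456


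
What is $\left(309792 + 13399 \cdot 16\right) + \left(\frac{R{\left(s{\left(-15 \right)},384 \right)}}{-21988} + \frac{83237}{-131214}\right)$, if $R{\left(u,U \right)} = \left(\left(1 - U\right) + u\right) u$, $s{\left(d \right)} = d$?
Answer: $\frac{189039386036162}{360641679} \approx 5.2418 \cdot 10^{5}$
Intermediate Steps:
$R{\left(u,U \right)} = u \left(1 + u - U\right)$ ($R{\left(u,U \right)} = \left(1 + u - U\right) u = u \left(1 + u - U\right)$)
$\left(309792 + 13399 \cdot 16\right) + \left(\frac{R{\left(s{\left(-15 \right)},384 \right)}}{-21988} + \frac{83237}{-131214}\right) = \left(309792 + 13399 \cdot 16\right) + \left(\frac{\left(-15\right) \left(1 - 15 - 384\right)}{-21988} + \frac{83237}{-131214}\right) = \left(309792 + 214384\right) + \left(- 15 \left(1 - 15 - 384\right) \left(- \frac{1}{21988}\right) + 83237 \left(- \frac{1}{131214}\right)\right) = 524176 - \left(\frac{83237}{131214} - \left(-15\right) \left(-398\right) \left(- \frac{1}{21988}\right)\right) = 524176 + \left(5970 \left(- \frac{1}{21988}\right) - \frac{83237}{131214}\right) = 524176 - \frac{326695342}{360641679} = \frac{189039386036162}{360641679}$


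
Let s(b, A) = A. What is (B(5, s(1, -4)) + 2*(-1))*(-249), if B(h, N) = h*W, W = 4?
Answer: -4482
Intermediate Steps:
B(h, N) = 4*h (B(h, N) = h*4 = 4*h)
(B(5, s(1, -4)) + 2*(-1))*(-249) = (4*5 + 2*(-1))*(-249) = (20 - 2)*(-249) = 18*(-249) = -4482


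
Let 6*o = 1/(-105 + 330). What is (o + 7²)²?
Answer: 4375954801/1822500 ≈ 2401.1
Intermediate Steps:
o = 1/1350 (o = 1/(6*(-105 + 330)) = (⅙)/225 = (⅙)*(1/225) = 1/1350 ≈ 0.00074074)
(o + 7²)² = (1/1350 + 7²)² = (1/1350 + 49)² = (66151/1350)² = 4375954801/1822500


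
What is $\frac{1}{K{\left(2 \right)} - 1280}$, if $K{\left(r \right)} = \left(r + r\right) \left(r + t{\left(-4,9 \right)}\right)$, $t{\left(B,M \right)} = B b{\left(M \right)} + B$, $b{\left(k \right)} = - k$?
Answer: $- \frac{1}{1144} \approx -0.00087413$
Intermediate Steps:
$t{\left(B,M \right)} = B - B M$ ($t{\left(B,M \right)} = B \left(- M\right) + B = - B M + B = B - B M$)
$K{\left(r \right)} = 2 r \left(32 + r\right)$ ($K{\left(r \right)} = \left(r + r\right) \left(r - 4 \left(1 - 9\right)\right) = 2 r \left(r - 4 \left(1 - 9\right)\right) = 2 r \left(r - -32\right) = 2 r \left(r + 32\right) = 2 r \left(32 + r\right)$)
$\frac{1}{K{\left(2 \right)} - 1280} = \frac{1}{2 \cdot 2 \left(32 + 2\right) - 1280} = \frac{1}{2 \cdot 2 \cdot 34 - 1280} = \frac{1}{136 - 1280} = \frac{1}{-1144} = - \frac{1}{1144}$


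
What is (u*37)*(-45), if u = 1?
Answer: -1665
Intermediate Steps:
(u*37)*(-45) = (1*37)*(-45) = 37*(-45) = -1665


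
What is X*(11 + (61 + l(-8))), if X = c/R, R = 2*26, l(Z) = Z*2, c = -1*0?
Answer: 0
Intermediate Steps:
c = 0
l(Z) = 2*Z
R = 52
X = 0 (X = 0/52 = 0*(1/52) = 0)
X*(11 + (61 + l(-8))) = 0*(11 + (61 + 2*(-8))) = 0*(11 + (61 - 16)) = 0*(11 + 45) = 0*56 = 0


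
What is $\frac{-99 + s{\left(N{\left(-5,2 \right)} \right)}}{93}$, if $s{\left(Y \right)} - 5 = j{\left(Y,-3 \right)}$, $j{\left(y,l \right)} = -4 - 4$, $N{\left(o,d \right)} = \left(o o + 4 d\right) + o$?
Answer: $- \frac{34}{31} \approx -1.0968$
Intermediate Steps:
$N{\left(o,d \right)} = o + o^{2} + 4 d$ ($N{\left(o,d \right)} = \left(o^{2} + 4 d\right) + o = o + o^{2} + 4 d$)
$j{\left(y,l \right)} = -8$
$s{\left(Y \right)} = -3$ ($s{\left(Y \right)} = 5 - 8 = -3$)
$\frac{-99 + s{\left(N{\left(-5,2 \right)} \right)}}{93} = \frac{-99 - 3}{93} = \left(-102\right) \frac{1}{93} = - \frac{34}{31}$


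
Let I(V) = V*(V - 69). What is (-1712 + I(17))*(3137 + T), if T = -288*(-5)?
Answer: -11881892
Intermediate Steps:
T = 1440
I(V) = V*(-69 + V)
(-1712 + I(17))*(3137 + T) = (-1712 + 17*(-69 + 17))*(3137 + 1440) = (-1712 + 17*(-52))*4577 = (-1712 - 884)*4577 = -2596*4577 = -11881892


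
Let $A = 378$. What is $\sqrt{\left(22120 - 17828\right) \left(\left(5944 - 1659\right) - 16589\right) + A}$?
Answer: $i \sqrt{52808390} \approx 7266.9 i$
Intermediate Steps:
$\sqrt{\left(22120 - 17828\right) \left(\left(5944 - 1659\right) - 16589\right) + A} = \sqrt{\left(22120 - 17828\right) \left(\left(5944 - 1659\right) - 16589\right) + 378} = \sqrt{4292 \left(4285 - 16589\right) + 378} = \sqrt{4292 \left(-12304\right) + 378} = \sqrt{-52808768 + 378} = \sqrt{-52808390} = i \sqrt{52808390}$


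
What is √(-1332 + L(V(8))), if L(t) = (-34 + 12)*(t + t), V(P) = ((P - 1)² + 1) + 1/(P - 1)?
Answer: 24*I*√301/7 ≈ 59.484*I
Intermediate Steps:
V(P) = 1 + 1/(-1 + P) + (-1 + P)² (V(P) = ((-1 + P)² + 1) + 1/(-1 + P) = (1 + (-1 + P)²) + 1/(-1 + P) = 1 + 1/(-1 + P) + (-1 + P)²)
L(t) = -44*t
√(-1332 + L(V(8))) = √(-1332 - 44*(8 + (-1 + 8)*(1 + 8² - 2*8))/(-1 + 8)) = √(-1332 - 44*(8 + 7*(1 + 64 - 16))/7) = √(-1332 - 44*(8 + 7*49)/7) = √(-1332 - 44*(8 + 343)/7) = √(-1332 - 44*351/7) = √(-1332 - 15444/7) = √(-24768/7) = 24*I*√301/7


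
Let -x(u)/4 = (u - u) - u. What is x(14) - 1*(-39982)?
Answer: 40038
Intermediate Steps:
x(u) = 4*u (x(u) = -4*((u - u) - u) = -4*(0 - u) = -(-4)*u = 4*u)
x(14) - 1*(-39982) = 4*14 - 1*(-39982) = 56 + 39982 = 40038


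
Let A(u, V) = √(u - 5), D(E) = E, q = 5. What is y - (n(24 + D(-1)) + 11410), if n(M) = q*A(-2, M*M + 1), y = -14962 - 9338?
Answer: -35710 - 5*I*√7 ≈ -35710.0 - 13.229*I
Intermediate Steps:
A(u, V) = √(-5 + u)
y = -24300
n(M) = 5*I*√7 (n(M) = 5*√(-5 - 2) = 5*√(-7) = 5*(I*√7) = 5*I*√7)
y - (n(24 + D(-1)) + 11410) = -24300 - (5*I*√7 + 11410) = -24300 - (11410 + 5*I*√7) = -24300 + (-11410 - 5*I*√7) = -35710 - 5*I*√7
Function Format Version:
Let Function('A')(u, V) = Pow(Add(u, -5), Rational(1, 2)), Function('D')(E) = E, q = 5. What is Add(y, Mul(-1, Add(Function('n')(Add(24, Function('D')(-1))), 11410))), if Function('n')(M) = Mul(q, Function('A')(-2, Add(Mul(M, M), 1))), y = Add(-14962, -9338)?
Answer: Add(-35710, Mul(-5, I, Pow(7, Rational(1, 2)))) ≈ Add(-35710., Mul(-13.229, I))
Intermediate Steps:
Function('A')(u, V) = Pow(Add(-5, u), Rational(1, 2))
y = -24300
Function('n')(M) = Mul(5, I, Pow(7, Rational(1, 2))) (Function('n')(M) = Mul(5, Pow(Add(-5, -2), Rational(1, 2))) = Mul(5, Pow(-7, Rational(1, 2))) = Mul(5, Mul(I, Pow(7, Rational(1, 2)))) = Mul(5, I, Pow(7, Rational(1, 2))))
Add(y, Mul(-1, Add(Function('n')(Add(24, Function('D')(-1))), 11410))) = Add(-24300, Mul(-1, Add(Mul(5, I, Pow(7, Rational(1, 2))), 11410))) = Add(-24300, Mul(-1, Add(11410, Mul(5, I, Pow(7, Rational(1, 2)))))) = Add(-24300, Add(-11410, Mul(-5, I, Pow(7, Rational(1, 2))))) = Add(-35710, Mul(-5, I, Pow(7, Rational(1, 2))))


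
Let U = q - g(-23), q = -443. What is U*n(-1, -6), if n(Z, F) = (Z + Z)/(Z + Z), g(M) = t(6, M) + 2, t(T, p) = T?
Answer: -451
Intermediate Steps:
g(M) = 8 (g(M) = 6 + 2 = 8)
n(Z, F) = 1 (n(Z, F) = (2*Z)/((2*Z)) = (2*Z)*(1/(2*Z)) = 1)
U = -451 (U = -443 - 1*8 = -443 - 8 = -451)
U*n(-1, -6) = -451*1 = -451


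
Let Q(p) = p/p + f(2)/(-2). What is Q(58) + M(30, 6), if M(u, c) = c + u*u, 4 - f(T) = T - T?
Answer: 905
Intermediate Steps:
f(T) = 4 (f(T) = 4 - (T - T) = 4 - 1*0 = 4 + 0 = 4)
M(u, c) = c + u²
Q(p) = -1 (Q(p) = p/p + 4/(-2) = 1 + 4*(-½) = 1 - 2 = -1)
Q(58) + M(30, 6) = -1 + (6 + 30²) = -1 + (6 + 900) = -1 + 906 = 905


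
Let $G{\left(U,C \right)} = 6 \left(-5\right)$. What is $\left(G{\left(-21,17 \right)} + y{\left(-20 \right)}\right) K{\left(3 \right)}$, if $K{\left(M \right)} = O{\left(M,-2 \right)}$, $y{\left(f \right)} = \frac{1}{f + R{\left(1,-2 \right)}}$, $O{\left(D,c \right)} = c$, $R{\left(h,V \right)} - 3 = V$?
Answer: $\frac{1142}{19} \approx 60.105$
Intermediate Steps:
$R{\left(h,V \right)} = 3 + V$
$G{\left(U,C \right)} = -30$
$y{\left(f \right)} = \frac{1}{1 + f}$ ($y{\left(f \right)} = \frac{1}{f + \left(3 - 2\right)} = \frac{1}{f + 1} = \frac{1}{1 + f}$)
$K{\left(M \right)} = -2$
$\left(G{\left(-21,17 \right)} + y{\left(-20 \right)}\right) K{\left(3 \right)} = \left(-30 + \frac{1}{1 - 20}\right) \left(-2\right) = \left(-30 + \frac{1}{-19}\right) \left(-2\right) = \left(-30 - \frac{1}{19}\right) \left(-2\right) = \left(- \frac{571}{19}\right) \left(-2\right) = \frac{1142}{19}$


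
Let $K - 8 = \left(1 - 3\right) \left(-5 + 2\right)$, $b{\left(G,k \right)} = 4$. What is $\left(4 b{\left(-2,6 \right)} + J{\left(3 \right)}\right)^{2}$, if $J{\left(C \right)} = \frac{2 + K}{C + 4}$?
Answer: $\frac{16384}{49} \approx 334.37$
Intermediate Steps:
$K = 14$ ($K = 8 + \left(1 - 3\right) \left(-5 + 2\right) = 8 - -6 = 8 + 6 = 14$)
$J{\left(C \right)} = \frac{16}{4 + C}$ ($J{\left(C \right)} = \frac{2 + 14}{C + 4} = \frac{16}{4 + C}$)
$\left(4 b{\left(-2,6 \right)} + J{\left(3 \right)}\right)^{2} = \left(4 \cdot 4 + \frac{16}{4 + 3}\right)^{2} = \left(16 + \frac{16}{7}\right)^{2} = \left(\frac{128}{7}\right)^{2} = \frac{16384}{49}$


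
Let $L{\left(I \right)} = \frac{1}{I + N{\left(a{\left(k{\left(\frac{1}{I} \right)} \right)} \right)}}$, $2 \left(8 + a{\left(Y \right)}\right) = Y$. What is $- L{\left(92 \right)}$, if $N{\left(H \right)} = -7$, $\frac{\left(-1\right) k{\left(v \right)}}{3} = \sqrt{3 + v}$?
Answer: $- \frac{1}{85} \approx -0.011765$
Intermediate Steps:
$k{\left(v \right)} = - 3 \sqrt{3 + v}$
$a{\left(Y \right)} = -8 + \frac{Y}{2}$
$L{\left(I \right)} = \frac{1}{-7 + I}$ ($L{\left(I \right)} = \frac{1}{I - 7} = \frac{1}{-7 + I}$)
$- L{\left(92 \right)} = - \frac{1}{-7 + 92} = - \frac{1}{85}$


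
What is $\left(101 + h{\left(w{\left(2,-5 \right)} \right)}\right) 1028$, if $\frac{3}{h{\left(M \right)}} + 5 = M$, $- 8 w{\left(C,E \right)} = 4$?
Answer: $\frac{1135940}{11} \approx 1.0327 \cdot 10^{5}$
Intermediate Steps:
$w{\left(C,E \right)} = - \frac{1}{2}$ ($w{\left(C,E \right)} = \left(- \frac{1}{8}\right) 4 = - \frac{1}{2}$)
$h{\left(M \right)} = \frac{3}{-5 + M}$
$\left(101 + h{\left(w{\left(2,-5 \right)} \right)}\right) 1028 = \left(101 + \frac{3}{-5 - \frac{1}{2}}\right) 1028 = \left(101 + \frac{3}{- \frac{11}{2}}\right) 1028 = \left(101 + 3 \left(- \frac{2}{11}\right)\right) 1028 = \left(101 - \frac{6}{11}\right) 1028 = \frac{1105}{11} \cdot 1028 = \frac{1135940}{11}$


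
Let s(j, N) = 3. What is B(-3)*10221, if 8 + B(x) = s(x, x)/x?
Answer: -91989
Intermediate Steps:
B(x) = -8 + 3/x
B(-3)*10221 = (-8 + 3/(-3))*10221 = (-8 + 3*(-⅓))*10221 = (-8 - 1)*10221 = -9*10221 = -91989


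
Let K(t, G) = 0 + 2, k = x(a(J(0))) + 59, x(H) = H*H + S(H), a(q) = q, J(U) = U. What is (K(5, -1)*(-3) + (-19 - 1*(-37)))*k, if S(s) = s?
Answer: 708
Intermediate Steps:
x(H) = H + H² (x(H) = H*H + H = H² + H = H + H²)
k = 59 (k = 0*(1 + 0) + 59 = 0*1 + 59 = 0 + 59 = 59)
K(t, G) = 2
(K(5, -1)*(-3) + (-19 - 1*(-37)))*k = (2*(-3) + (-19 - 1*(-37)))*59 = (-6 + (-19 + 37))*59 = (-6 + 18)*59 = 12*59 = 708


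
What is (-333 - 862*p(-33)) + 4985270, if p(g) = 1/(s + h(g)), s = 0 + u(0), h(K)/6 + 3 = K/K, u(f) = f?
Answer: 29910053/6 ≈ 4.9850e+6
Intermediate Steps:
h(K) = -12 (h(K) = -18 + 6*(K/K) = -18 + 6*1 = -18 + 6 = -12)
s = 0 (s = 0 + 0 = 0)
p(g) = -1/12 (p(g) = 1/(0 - 12) = 1/(-12) = -1/12)
(-333 - 862*p(-33)) + 4985270 = (-333 - 862*(-1/12)) + 4985270 = (-333 + 431/6) + 4985270 = -1567/6 + 4985270 = 29910053/6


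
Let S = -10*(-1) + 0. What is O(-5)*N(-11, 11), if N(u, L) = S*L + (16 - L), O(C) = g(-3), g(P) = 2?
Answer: 230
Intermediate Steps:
O(C) = 2
S = 10 (S = -2*(-5) + 0 = 10 + 0 = 10)
N(u, L) = 16 + 9*L (N(u, L) = 10*L + (16 - L) = 16 + 9*L)
O(-5)*N(-11, 11) = 2*(16 + 9*11) = 2*(16 + 99) = 2*115 = 230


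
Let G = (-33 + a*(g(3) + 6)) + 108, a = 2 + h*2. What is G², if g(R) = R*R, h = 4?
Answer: 50625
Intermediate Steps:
a = 10 (a = 2 + 4*2 = 2 + 8 = 10)
g(R) = R²
G = 225 (G = (-33 + 10*(3² + 6)) + 108 = (-33 + 10*(9 + 6)) + 108 = (-33 + 10*15) + 108 = (-33 + 150) + 108 = 117 + 108 = 225)
G² = 225² = 50625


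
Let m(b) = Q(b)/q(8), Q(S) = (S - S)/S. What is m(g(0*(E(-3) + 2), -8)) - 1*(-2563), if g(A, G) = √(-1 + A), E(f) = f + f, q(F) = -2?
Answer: 2563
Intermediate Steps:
E(f) = 2*f
Q(S) = 0 (Q(S) = 0/S = 0)
m(b) = 0 (m(b) = 0/(-2) = 0*(-½) = 0)
m(g(0*(E(-3) + 2), -8)) - 1*(-2563) = 0 - 1*(-2563) = 0 + 2563 = 2563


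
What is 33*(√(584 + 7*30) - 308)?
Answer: -10164 + 33*√794 ≈ -9234.1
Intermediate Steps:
33*(√(584 + 7*30) - 308) = 33*(√(584 + 210) - 308) = 33*(√794 - 308) = 33*(-308 + √794) = -10164 + 33*√794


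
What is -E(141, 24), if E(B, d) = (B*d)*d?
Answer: -81216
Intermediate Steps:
E(B, d) = B*d**2
-E(141, 24) = -141*24**2 = -141*576 = -1*81216 = -81216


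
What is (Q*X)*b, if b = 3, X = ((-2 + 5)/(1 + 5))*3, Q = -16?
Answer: -72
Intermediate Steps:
X = 3/2 (X = (3/6)*3 = (3*(⅙))*3 = (½)*3 = 3/2 ≈ 1.5000)
(Q*X)*b = -16*3/2*3 = -24*3 = -72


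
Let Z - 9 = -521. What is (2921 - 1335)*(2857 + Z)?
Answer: 3719170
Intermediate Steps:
Z = -512 (Z = 9 - 521 = -512)
(2921 - 1335)*(2857 + Z) = (2921 - 1335)*(2857 - 512) = 1586*2345 = 3719170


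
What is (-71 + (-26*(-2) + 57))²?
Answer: 1444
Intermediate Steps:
(-71 + (-26*(-2) + 57))² = (-71 + (52 + 57))² = (-71 + 109)² = 38² = 1444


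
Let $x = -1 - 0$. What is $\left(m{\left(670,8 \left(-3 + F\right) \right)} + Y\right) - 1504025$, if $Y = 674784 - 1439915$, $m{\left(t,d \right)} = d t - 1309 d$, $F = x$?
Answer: $-2248708$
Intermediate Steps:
$x = -1$ ($x = -1 + 0 = -1$)
$F = -1$
$m{\left(t,d \right)} = - 1309 d + d t$
$Y = -765131$ ($Y = 674784 - 1439915 = -765131$)
$\left(m{\left(670,8 \left(-3 + F\right) \right)} + Y\right) - 1504025 = \left(8 \left(-3 - 1\right) \left(-1309 + 670\right) - 765131\right) - 1504025 = \left(8 \left(-4\right) \left(-639\right) - 765131\right) - 1504025 = \left(\left(-32\right) \left(-639\right) - 765131\right) - 1504025 = \left(20448 - 765131\right) - 1504025 = -744683 - 1504025 = -2248708$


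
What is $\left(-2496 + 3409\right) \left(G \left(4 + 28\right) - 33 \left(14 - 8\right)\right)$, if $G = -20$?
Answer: $-765094$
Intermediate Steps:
$\left(-2496 + 3409\right) \left(G \left(4 + 28\right) - 33 \left(14 - 8\right)\right) = \left(-2496 + 3409\right) \left(- 20 \left(4 + 28\right) - 33 \left(14 - 8\right)\right) = 913 \left(\left(-20\right) 32 - 198\right) = 913 \left(-640 - 198\right) = 913 \left(-838\right) = -765094$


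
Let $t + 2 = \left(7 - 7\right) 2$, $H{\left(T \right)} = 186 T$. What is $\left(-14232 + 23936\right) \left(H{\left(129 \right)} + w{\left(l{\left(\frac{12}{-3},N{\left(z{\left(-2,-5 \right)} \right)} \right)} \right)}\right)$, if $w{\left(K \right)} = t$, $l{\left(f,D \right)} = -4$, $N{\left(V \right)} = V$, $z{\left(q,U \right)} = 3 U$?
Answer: $232818368$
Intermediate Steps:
$t = -2$ ($t = -2 + \left(7 - 7\right) 2 = -2 + 0 \cdot 2 = -2 + 0 = -2$)
$w{\left(K \right)} = -2$
$\left(-14232 + 23936\right) \left(H{\left(129 \right)} + w{\left(l{\left(\frac{12}{-3},N{\left(z{\left(-2,-5 \right)} \right)} \right)} \right)}\right) = \left(-14232 + 23936\right) \left(186 \cdot 129 - 2\right) = 9704 \left(23994 - 2\right) = 9704 \cdot 23992 = 232818368$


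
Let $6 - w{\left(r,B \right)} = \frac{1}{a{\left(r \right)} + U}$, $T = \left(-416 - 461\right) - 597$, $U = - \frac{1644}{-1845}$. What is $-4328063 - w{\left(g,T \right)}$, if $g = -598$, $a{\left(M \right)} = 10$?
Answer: $- \frac{28989405547}{6698} \approx -4.3281 \cdot 10^{6}$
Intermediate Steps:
$U = \frac{548}{615}$ ($U = \left(-1644\right) \left(- \frac{1}{1845}\right) = \frac{548}{615} \approx 0.89106$)
$T = -1474$ ($T = \left(-416 - 461\right) - 597 = -877 - 597 = -1474$)
$w{\left(r,B \right)} = \frac{39573}{6698}$ ($w{\left(r,B \right)} = 6 - \frac{1}{10 + \frac{548}{615}} = 6 - \frac{1}{\frac{6698}{615}} = 6 - \frac{615}{6698} = \frac{39573}{6698}$)
$-4328063 - w{\left(g,T \right)} = -4328063 - \frac{39573}{6698} = - \frac{28989405547}{6698}$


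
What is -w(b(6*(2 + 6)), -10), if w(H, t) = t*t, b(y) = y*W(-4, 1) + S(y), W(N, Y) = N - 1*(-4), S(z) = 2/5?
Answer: -100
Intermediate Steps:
S(z) = ⅖ (S(z) = 2*(⅕) = ⅖)
W(N, Y) = 4 + N (W(N, Y) = N + 4 = 4 + N)
b(y) = ⅖ (b(y) = y*(4 - 4) + ⅖ = y*0 + ⅖ = 0 + ⅖ = ⅖)
w(H, t) = t²
-w(b(6*(2 + 6)), -10) = -1*(-10)² = -1*100 = -100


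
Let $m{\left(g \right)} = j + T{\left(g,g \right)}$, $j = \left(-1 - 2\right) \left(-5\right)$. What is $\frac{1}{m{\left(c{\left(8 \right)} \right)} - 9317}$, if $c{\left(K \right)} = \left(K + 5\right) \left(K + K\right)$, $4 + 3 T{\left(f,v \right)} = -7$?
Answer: $- \frac{3}{27917} \approx -0.00010746$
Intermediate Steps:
$T{\left(f,v \right)} = - \frac{11}{3}$ ($T{\left(f,v \right)} = - \frac{4}{3} + \frac{1}{3} \left(-7\right) = - \frac{4}{3} - \frac{7}{3} = - \frac{11}{3}$)
$j = 15$ ($j = \left(-3\right) \left(-5\right) = 15$)
$c{\left(K \right)} = 2 K \left(5 + K\right)$ ($c{\left(K \right)} = \left(5 + K\right) 2 K = 2 K \left(5 + K\right)$)
$m{\left(g \right)} = \frac{34}{3}$ ($m{\left(g \right)} = 15 - \frac{11}{3} = \frac{34}{3}$)
$\frac{1}{m{\left(c{\left(8 \right)} \right)} - 9317} = \frac{1}{\frac{34}{3} - 9317} = \frac{1}{- \frac{27917}{3}} = - \frac{3}{27917}$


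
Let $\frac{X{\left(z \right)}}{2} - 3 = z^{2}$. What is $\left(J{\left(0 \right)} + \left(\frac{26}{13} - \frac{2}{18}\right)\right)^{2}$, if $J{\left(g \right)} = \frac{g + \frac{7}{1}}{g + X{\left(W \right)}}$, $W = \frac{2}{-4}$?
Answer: $\frac{120409}{13689} \approx 8.796$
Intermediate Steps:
$W = - \frac{1}{2}$ ($W = 2 \left(- \frac{1}{4}\right) = - \frac{1}{2} \approx -0.5$)
$X{\left(z \right)} = 6 + 2 z^{2}$
$J{\left(g \right)} = \frac{7 + g}{\frac{13}{2} + g}$ ($J{\left(g \right)} = \frac{g + \frac{7}{1}}{g + \left(6 + 2 \left(- \frac{1}{2}\right)^{2}\right)} = \frac{g + 7 \cdot 1}{g + \left(6 + 2 \cdot \frac{1}{4}\right)} = \frac{g + 7}{g + \left(6 + \frac{1}{2}\right)} = \frac{7 + g}{g + \frac{13}{2}} = \frac{7 + g}{\frac{13}{2} + g}$)
$\left(J{\left(0 \right)} + \left(\frac{26}{13} - \frac{2}{18}\right)\right)^{2} = \left(\frac{2 \left(7 + 0\right)}{13 + 2 \cdot 0} + \left(\frac{26}{13} - \frac{2}{18}\right)\right)^{2} = \left(2 \frac{1}{13 + 0} \cdot 7 + \left(26 \cdot \frac{1}{13} - \frac{1}{9}\right)\right)^{2} = \left(2 \cdot \frac{1}{13} \cdot 7 + \left(2 - \frac{1}{9}\right)\right)^{2} = \left(2 \cdot \frac{1}{13} \cdot 7 + \frac{17}{9}\right)^{2} = \left(\frac{14}{13} + \frac{17}{9}\right)^{2} = \left(\frac{347}{117}\right)^{2} = \frac{120409}{13689}$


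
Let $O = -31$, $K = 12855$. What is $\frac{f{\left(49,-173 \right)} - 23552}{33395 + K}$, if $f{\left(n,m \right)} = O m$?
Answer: $- \frac{18189}{46250} \approx -0.39328$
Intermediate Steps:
$f{\left(n,m \right)} = - 31 m$
$\frac{f{\left(49,-173 \right)} - 23552}{33395 + K} = \frac{\left(-31\right) \left(-173\right) - 23552}{33395 + 12855} = \frac{5363 - 23552}{46250} = \left(-18189\right) \frac{1}{46250} = - \frac{18189}{46250}$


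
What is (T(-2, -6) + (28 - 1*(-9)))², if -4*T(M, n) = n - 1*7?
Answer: 25921/16 ≈ 1620.1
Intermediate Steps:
T(M, n) = 7/4 - n/4 (T(M, n) = -(n - 1*7)/4 = -(n - 7)/4 = -(-7 + n)/4 = 7/4 - n/4)
(T(-2, -6) + (28 - 1*(-9)))² = ((7/4 - ¼*(-6)) + (28 - 1*(-9)))² = ((7/4 + 3/2) + (28 + 9))² = (13/4 + 37)² = (161/4)² = 25921/16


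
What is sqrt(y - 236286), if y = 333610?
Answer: 2*sqrt(24331) ≈ 311.97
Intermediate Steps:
sqrt(y - 236286) = sqrt(333610 - 236286) = sqrt(97324) = 2*sqrt(24331)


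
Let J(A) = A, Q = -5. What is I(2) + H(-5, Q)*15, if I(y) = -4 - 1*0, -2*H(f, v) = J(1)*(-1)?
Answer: 7/2 ≈ 3.5000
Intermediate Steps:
H(f, v) = ½ (H(f, v) = -(-1)/2 = -½*(-1) = ½)
I(y) = -4 (I(y) = -4 + 0 = -4)
I(2) + H(-5, Q)*15 = -4 + (½)*15 = -4 + 15/2 = 7/2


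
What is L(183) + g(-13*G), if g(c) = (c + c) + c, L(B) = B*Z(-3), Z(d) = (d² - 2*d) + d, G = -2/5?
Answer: 11058/5 ≈ 2211.6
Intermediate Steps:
G = -⅖ (G = -2*⅕ = -⅖ ≈ -0.40000)
Z(d) = d² - d
L(B) = 12*B (L(B) = B*(-3*(-1 - 3)) = B*(-3*(-4)) = B*12 = 12*B)
g(c) = 3*c (g(c) = 2*c + c = 3*c)
L(183) + g(-13*G) = 12*183 + 3*(-13*(-2)/5) = 2196 + 3*(-1*(-26/5)) = 2196 + 3*(26/5) = 2196 + 78/5 = 11058/5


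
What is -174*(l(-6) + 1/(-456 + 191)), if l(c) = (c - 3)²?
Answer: -3734736/265 ≈ -14093.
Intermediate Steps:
l(c) = (-3 + c)²
-174*(l(-6) + 1/(-456 + 191)) = -174*((-3 - 6)² + 1/(-456 + 191)) = -174*((-9)² + 1/(-265)) = -174*(81 - 1/265) = -174*21464/265 = -3734736/265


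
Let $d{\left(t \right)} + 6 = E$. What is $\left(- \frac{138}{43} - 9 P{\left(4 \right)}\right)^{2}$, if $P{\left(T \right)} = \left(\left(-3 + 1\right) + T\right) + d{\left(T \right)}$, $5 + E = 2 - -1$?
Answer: $\frac{4769856}{1849} \approx 2579.7$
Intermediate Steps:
$E = -2$ ($E = -5 + \left(2 - -1\right) = -5 + \left(2 + 1\right) = -5 + 3 = -2$)
$d{\left(t \right)} = -8$ ($d{\left(t \right)} = -6 - 2 = -8$)
$P{\left(T \right)} = -10 + T$ ($P{\left(T \right)} = \left(\left(-3 + 1\right) + T\right) - 8 = \left(-2 + T\right) - 8 = -10 + T$)
$\left(- \frac{138}{43} - 9 P{\left(4 \right)}\right)^{2} = \left(- \frac{138}{43} - 9 \left(-10 + 4\right)\right)^{2} = \left(\left(-138\right) \frac{1}{43} - -54\right)^{2} = \left(- \frac{138}{43} + 54\right)^{2} = \left(\frac{2184}{43}\right)^{2} = \frac{4769856}{1849}$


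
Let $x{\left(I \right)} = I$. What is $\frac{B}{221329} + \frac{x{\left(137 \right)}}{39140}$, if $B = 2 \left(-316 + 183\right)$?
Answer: $\frac{19910833}{8662817060} \approx 0.0022984$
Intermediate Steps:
$B = -266$ ($B = 2 \left(-133\right) = -266$)
$\frac{B}{221329} + \frac{x{\left(137 \right)}}{39140} = - \frac{266}{221329} + \frac{137}{39140} = \frac{19910833}{8662817060}$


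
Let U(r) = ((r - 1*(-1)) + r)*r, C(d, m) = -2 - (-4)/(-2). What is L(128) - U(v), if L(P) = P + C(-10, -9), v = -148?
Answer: -43536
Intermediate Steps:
C(d, m) = -4 (C(d, m) = -2 - (-4)*(-1)/2 = -2 - 1*2 = -2 - 2 = -4)
U(r) = r*(1 + 2*r) (U(r) = ((r + 1) + r)*r = ((1 + r) + r)*r = (1 + 2*r)*r = r*(1 + 2*r))
L(P) = -4 + P (L(P) = P - 4 = -4 + P)
L(128) - U(v) = (-4 + 128) - (-148)*(1 + 2*(-148)) = 124 - (-148)*(1 - 296) = 124 - (-148)*(-295) = 124 - 1*43660 = 124 - 43660 = -43536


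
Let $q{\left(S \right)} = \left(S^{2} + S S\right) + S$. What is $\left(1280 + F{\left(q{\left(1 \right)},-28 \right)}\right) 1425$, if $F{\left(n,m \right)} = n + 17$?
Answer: $1852500$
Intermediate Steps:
$q{\left(S \right)} = S + 2 S^{2}$ ($q{\left(S \right)} = \left(S^{2} + S^{2}\right) + S = 2 S^{2} + S = S + 2 S^{2}$)
$F{\left(n,m \right)} = 17 + n$
$\left(1280 + F{\left(q{\left(1 \right)},-28 \right)}\right) 1425 = \left(1280 + \left(17 + 1 \left(1 + 2 \cdot 1\right)\right)\right) 1425 = \left(1280 + \left(17 + 1 \left(1 + 2\right)\right)\right) 1425 = \left(1280 + \left(17 + 1 \cdot 3\right)\right) 1425 = \left(1280 + \left(17 + 3\right)\right) 1425 = \left(1280 + 20\right) 1425 = 1300 \cdot 1425 = 1852500$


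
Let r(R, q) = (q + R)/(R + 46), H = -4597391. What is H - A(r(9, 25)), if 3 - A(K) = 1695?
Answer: -4595699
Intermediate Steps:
r(R, q) = (R + q)/(46 + R)
A(K) = -1692 (A(K) = 3 - 1*1695 = 3 - 1695 = -1692)
H - A(r(9, 25)) = -4597391 - 1*(-1692) = -4597391 + 1692 = -4595699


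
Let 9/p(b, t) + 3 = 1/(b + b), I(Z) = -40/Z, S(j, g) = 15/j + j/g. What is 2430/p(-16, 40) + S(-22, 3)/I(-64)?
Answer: -2194531/2640 ≈ -831.26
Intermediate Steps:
p(b, t) = 9/(-3 + 1/(2*b)) (p(b, t) = 9/(-3 + 1/(b + b)) = 9/(-3 + 1/(2*b)))
2430/p(-16, 40) + S(-22, 3)/I(-64) = 2430/((-18*(-16)/(-1 + 6*(-16)))) + (15/(-22) - 22/3)/((-40/(-64))) = 2430/((-18*(-16)/(-1 - 96))) + (15*(-1/22) - 22*⅓)/((-40*(-1/64))) = 2430/((-18*(-16)/(-97))) + (-15/22 - 22/3)/(5/8) = 2430/((-18*(-16)*(-1/97))) - 529/66*8/5 = 2430/(-288/97) - 2116/165 = 2430*(-97/288) - 2116/165 = -13095/16 - 2116/165 = -2194531/2640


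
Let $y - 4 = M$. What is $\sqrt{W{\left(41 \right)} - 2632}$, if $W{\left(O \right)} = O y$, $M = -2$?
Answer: $5 i \sqrt{102} \approx 50.497 i$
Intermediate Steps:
$y = 2$ ($y = 4 - 2 = 2$)
$W{\left(O \right)} = 2 O$ ($W{\left(O \right)} = O 2 = 2 O$)
$\sqrt{W{\left(41 \right)} - 2632} = \sqrt{2 \cdot 41 - 2632} = \sqrt{82 - 2632} = \sqrt{-2550} = 5 i \sqrt{102}$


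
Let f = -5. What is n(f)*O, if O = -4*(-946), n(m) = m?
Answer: -18920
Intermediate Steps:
O = 3784
n(f)*O = -5*3784 = -18920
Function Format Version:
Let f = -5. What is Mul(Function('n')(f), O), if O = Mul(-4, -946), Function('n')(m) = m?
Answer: -18920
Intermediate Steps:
O = 3784
Mul(Function('n')(f), O) = Mul(-5, 3784) = -18920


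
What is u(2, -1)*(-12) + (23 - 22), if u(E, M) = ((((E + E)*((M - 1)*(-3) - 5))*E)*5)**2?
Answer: -19199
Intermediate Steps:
u(E, M) = 100*E**4*(-2 - 3*M)**2 (u(E, M) = ((((2*E)*((-1 + M)*(-3) - 5))*E)*5)**2 = ((((2*E)*((3 - 3*M) - 5))*E)*5)**2 = ((((2*E)*(-2 - 3*M))*E)*5)**2 = (((2*E*(-2 - 3*M))*E)*5)**2 = ((2*E**2*(-2 - 3*M))*5)**2 = (10*E**2*(-2 - 3*M))**2 = 100*E**4*(-2 - 3*M)**2)
u(2, -1)*(-12) + (23 - 22) = (100*2**4*(2 + 3*(-1))**2)*(-12) + (23 - 22) = (100*16*(2 - 3)**2)*(-12) + 1 = (100*16*(-1)**2)*(-12) + 1 = (100*16*1)*(-12) + 1 = 1600*(-12) + 1 = -19200 + 1 = -19199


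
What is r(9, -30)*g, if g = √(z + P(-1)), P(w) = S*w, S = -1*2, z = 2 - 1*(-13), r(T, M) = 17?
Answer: 17*√17 ≈ 70.093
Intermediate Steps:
z = 15 (z = 2 + 13 = 15)
S = -2
P(w) = -2*w
g = √17 (g = √(15 - 2*(-1)) = √(15 + 2) = √17 ≈ 4.1231)
r(9, -30)*g = 17*√17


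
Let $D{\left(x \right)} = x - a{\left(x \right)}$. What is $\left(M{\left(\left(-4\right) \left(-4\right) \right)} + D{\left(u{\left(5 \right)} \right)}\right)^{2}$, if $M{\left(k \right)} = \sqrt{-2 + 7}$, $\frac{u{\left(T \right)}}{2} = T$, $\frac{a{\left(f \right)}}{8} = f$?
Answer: $\left(70 - \sqrt{5}\right)^{2} \approx 4592.0$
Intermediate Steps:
$a{\left(f \right)} = 8 f$
$u{\left(T \right)} = 2 T$
$D{\left(x \right)} = - 7 x$ ($D{\left(x \right)} = x - 8 x = - 7 x$)
$M{\left(k \right)} = \sqrt{5}$
$\left(M{\left(\left(-4\right) \left(-4\right) \right)} + D{\left(u{\left(5 \right)} \right)}\right)^{2} = \left(\sqrt{5} - 7 \cdot 2 \cdot 5\right)^{2} = \left(\sqrt{5} - 70\right)^{2} = \left(-70 + \sqrt{5}\right)^{2}$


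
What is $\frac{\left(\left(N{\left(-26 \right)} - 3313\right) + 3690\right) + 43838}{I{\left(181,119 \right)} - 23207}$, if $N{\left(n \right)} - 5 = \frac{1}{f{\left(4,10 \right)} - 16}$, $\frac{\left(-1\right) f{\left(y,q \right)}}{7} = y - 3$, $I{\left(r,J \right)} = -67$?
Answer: $- \frac{1017059}{535302} \approx -1.9$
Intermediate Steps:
$f{\left(y,q \right)} = 21 - 7 y$ ($f{\left(y,q \right)} = - 7 \left(y - 3\right) = - 7 \left(-3 + y\right) = 21 - 7 y$)
$N{\left(n \right)} = \frac{114}{23}$ ($N{\left(n \right)} = 5 + \frac{1}{\left(21 - 28\right) - 16} = 5 + \frac{1}{-7 - 16} = 5 + \frac{1}{-23} = 5 - \frac{1}{23} = \frac{114}{23}$)
$\frac{\left(\left(N{\left(-26 \right)} - 3313\right) + 3690\right) + 43838}{I{\left(181,119 \right)} - 23207} = \frac{\left(\left(\frac{114}{23} - 3313\right) + 3690\right) + 43838}{-67 - 23207} = \frac{\left(- \frac{76085}{23} + 3690\right) + 43838}{-23274} = \left(\frac{8785}{23} + 43838\right) \left(- \frac{1}{23274}\right) = \frac{1017059}{23} \left(- \frac{1}{23274}\right) = - \frac{1017059}{535302}$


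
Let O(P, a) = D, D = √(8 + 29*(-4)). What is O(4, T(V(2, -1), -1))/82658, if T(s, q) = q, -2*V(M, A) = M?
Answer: 3*I*√3/41329 ≈ 0.00012573*I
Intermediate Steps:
V(M, A) = -M/2
D = 6*I*√3 (D = √(8 - 116) = √(-108) = 6*I*√3 ≈ 10.392*I)
O(P, a) = 6*I*√3
O(4, T(V(2, -1), -1))/82658 = (6*I*√3)/82658 = (6*I*√3)*(1/82658) = 3*I*√3/41329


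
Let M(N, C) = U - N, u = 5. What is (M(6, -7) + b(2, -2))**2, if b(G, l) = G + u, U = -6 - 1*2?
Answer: 49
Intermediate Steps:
U = -8 (U = -6 - 2 = -8)
M(N, C) = -8 - N
b(G, l) = 5 + G (b(G, l) = G + 5 = 5 + G)
(M(6, -7) + b(2, -2))**2 = ((-8 - 1*6) + (5 + 2))**2 = ((-8 - 6) + 7)**2 = (-14 + 7)**2 = (-7)**2 = 49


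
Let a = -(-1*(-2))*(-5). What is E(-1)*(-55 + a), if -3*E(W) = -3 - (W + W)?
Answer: -15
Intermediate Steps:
E(W) = 1 + 2*W/3 (E(W) = -(-3 - (W + W))/3 = -(-3 - 2*W)/3 = 1 + 2*W/3)
a = 10 (a = -2*(-5) = -1*(-10) = 10)
E(-1)*(-55 + a) = (1 + (⅔)*(-1))*(-55 + 10) = (1 - ⅔)*(-45) = (⅓)*(-45) = -15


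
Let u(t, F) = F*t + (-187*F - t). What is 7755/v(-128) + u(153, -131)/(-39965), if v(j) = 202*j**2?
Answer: -13924523393/132266885120 ≈ -0.10528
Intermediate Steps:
u(t, F) = -t - 187*F + F*t (u(t, F) = F*t + (-t - 187*F) = -t - 187*F + F*t)
7755/v(-128) + u(153, -131)/(-39965) = 7755/((202*(-128)**2)) + (-1*153 - 187*(-131) - 131*153)/(-39965) = 7755/((202*16384)) + (-153 + 24497 - 20043)*(-1/39965) = 7755/3309568 + 4301*(-1/39965) = 7755*(1/3309568) - 4301/39965 = 7755/3309568 - 4301/39965 = -13924523393/132266885120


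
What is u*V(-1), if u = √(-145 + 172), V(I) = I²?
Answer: 3*√3 ≈ 5.1962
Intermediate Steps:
u = 3*√3 (u = √27 = 3*√3 ≈ 5.1962)
u*V(-1) = (3*√3)*(-1)² = (3*√3)*1 = 3*√3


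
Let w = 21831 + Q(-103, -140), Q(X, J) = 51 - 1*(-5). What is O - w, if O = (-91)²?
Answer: -13606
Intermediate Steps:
Q(X, J) = 56 (Q(X, J) = 51 + 5 = 56)
O = 8281
w = 21887 (w = 21831 + 56 = 21887)
O - w = 8281 - 1*21887 = 8281 - 21887 = -13606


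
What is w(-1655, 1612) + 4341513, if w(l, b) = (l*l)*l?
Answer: -4528744862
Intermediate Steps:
w(l, b) = l³ (w(l, b) = l²*l = l³)
w(-1655, 1612) + 4341513 = (-1655)³ + 4341513 = -4533086375 + 4341513 = -4528744862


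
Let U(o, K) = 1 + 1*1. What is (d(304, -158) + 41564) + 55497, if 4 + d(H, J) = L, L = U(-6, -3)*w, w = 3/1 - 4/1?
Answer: 97055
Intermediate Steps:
U(o, K) = 2 (U(o, K) = 1 + 1 = 2)
w = -1 (w = 3*1 - 4*1 = 3 - 4 = -1)
L = -2 (L = 2*(-1) = -2)
d(H, J) = -6 (d(H, J) = -4 - 2 = -6)
(d(304, -158) + 41564) + 55497 = (-6 + 41564) + 55497 = 41558 + 55497 = 97055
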